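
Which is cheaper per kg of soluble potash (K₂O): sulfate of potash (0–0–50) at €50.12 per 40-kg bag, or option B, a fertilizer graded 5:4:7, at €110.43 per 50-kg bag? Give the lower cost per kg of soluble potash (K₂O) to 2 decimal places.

€2.51 per kg K₂O (sulfate of potash)

sulfate of potash: K₂O per bag = 40 × 50% = 20 kg; cost = 50.12 / 20 = €2.5060/kg K₂O.
option B: K₂O per bag = 50 × 7% = 3.5 kg; cost = 110.43 / 3.5 = €31.5514/kg K₂O.
sulfate of potash is cheaper.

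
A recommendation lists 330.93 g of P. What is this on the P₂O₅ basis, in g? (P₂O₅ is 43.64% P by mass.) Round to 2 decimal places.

758.32 g P₂O₅

P₂O₅ = 330.93 / 0.4364 = 758.318 g.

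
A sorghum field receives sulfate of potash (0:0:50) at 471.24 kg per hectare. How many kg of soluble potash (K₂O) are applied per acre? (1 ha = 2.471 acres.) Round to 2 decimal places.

K₂O per hectare = 471.24 × 50% = 235.62 kg.
Convert to per acre: 235.62 × 0.404694 = 95.3541 kg.

95.35 kg K₂O per acre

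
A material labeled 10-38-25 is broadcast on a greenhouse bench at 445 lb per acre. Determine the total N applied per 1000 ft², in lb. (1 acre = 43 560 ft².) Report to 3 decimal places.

1.022 lb N per thousand sq ft

nitrogen per acre = 445 × 10% = 44.5 lb.
Convert to per 1000 ft²: 44.5 × 0.0229568 = 1.02158 lb.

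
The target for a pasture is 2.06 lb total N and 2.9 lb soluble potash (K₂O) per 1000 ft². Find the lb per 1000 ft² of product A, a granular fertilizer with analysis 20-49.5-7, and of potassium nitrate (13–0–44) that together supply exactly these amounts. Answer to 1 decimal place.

6.7 lb product A, 5.5 lb potassium nitrate

Let a = lb of product A, b = lb of potassium nitrate (per 1000 ft²).
N: 0.2·a + 0.13·b = 2.06
K₂O: 0.07·a + 0.44·b = 2.9
Eliminate a: (row1) − 0.2/0.07·(row2) → -1.12714·b = -6.22571, so b = 5.52345.
Back-substitute: a = (2.06 − 0.13·5.52345) / 0.2 = 6.70976.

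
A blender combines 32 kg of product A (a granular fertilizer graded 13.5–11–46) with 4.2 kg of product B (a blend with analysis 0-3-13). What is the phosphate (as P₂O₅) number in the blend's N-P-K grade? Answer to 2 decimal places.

Total mass = 32 + 4.2 = 36.2 kg.
P₂O₅ mass = 11%×32 + 3%×4.2 = 3.646 kg.
% P₂O₅ = 3.646 / 36.2 = 10.0718%.

10.07% P₂O₅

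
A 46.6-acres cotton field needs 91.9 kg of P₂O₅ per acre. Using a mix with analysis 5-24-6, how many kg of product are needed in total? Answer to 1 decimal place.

Product per acre = 91.9 / 24% = 382.917 kg.
Total product = 382.917 × 46.6 = 17843.92 kg.

17843.9 kg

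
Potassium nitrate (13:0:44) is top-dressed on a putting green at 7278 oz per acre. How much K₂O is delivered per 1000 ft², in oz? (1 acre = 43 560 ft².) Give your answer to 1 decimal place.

K₂O per acre = 7278 × 44% = 3202.32 oz.
Convert to per 1000 ft²: 3202.32 × 0.0229568 = 73.5152 oz.

73.5 oz K₂O per thousand sq ft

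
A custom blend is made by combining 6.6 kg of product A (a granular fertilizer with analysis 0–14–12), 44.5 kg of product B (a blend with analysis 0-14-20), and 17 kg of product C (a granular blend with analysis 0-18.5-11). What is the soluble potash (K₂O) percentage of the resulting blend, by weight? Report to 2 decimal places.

Total mass = 6.6 + 44.5 + 17 = 68.1 kg.
K₂O mass = 12%×6.6 + 20%×44.5 + 11%×17 = 11.562 kg.
% K₂O = 11.562 / 68.1 = 16.978%.

16.98% K₂O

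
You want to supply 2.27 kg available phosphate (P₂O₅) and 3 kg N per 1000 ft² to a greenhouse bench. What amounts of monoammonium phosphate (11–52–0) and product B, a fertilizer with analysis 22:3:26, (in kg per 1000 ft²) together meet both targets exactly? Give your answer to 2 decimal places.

Let a = kg of monoammonium phosphate, b = kg of product B (per 1000 ft²).
P₂O₅: 0.52·a + 0.03·b = 2.27
N: 0.11·a + 0.22·b = 3
Solving simultaneously: a = 3.68497, b = 11.7939.

3.68 kg monoammonium phosphate, 11.79 kg product B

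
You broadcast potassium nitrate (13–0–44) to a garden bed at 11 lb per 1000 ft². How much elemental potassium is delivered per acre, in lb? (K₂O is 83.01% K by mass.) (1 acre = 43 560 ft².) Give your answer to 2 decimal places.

K₂O per 1000 ft² = 11 × 44% = 4.84 lb.
Elemental K = 4.84 × 0.8301 = 4.01768 lb per 1000 ft².
Convert to per acre: 4.01768 × 43.56 = 175.0103 lb.

175.01 lb K per acre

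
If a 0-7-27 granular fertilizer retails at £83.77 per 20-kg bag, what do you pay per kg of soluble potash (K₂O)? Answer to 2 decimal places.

K₂O in bag = 20 × 27% = 5.4 kg.
Cost per kg K₂O = £83.77 / 5.4 = £15.5130.

£15.51 per kg K₂O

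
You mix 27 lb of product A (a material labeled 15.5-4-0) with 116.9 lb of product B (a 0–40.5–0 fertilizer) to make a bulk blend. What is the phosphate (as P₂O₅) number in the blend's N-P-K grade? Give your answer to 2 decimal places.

Total mass = 27 + 116.9 = 143.9 lb.
P₂O₅ mass = 4%×27 + 40.5%×116.9 = 48.4245 lb.
% P₂O₅ = 48.4245 / 143.9 = 33.6515%.

33.65% P₂O₅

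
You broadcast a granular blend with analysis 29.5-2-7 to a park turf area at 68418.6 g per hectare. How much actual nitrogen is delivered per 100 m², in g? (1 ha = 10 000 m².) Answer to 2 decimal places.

201.83 g N per hundred sq m

nitrogen per hectare = 68418.6 × 29.5% = 20183.5 g.
Convert to per 100 m²: 20183.5 × 0.01 = 201.8349 g.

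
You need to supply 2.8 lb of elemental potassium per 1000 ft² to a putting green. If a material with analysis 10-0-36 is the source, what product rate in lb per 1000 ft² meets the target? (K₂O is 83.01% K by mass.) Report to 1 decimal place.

As K₂O: 2.8 / 0.8301 = 3.37309 lb per 1000 ft².
Product per 1000 ft² = 3.37309 / 36% = 9.36969 lb.

9.4 lb of product per thousand sq ft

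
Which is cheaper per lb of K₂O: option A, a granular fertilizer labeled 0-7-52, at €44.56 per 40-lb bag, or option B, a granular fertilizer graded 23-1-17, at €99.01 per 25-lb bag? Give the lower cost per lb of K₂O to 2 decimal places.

option A: K₂O per bag = 40 × 52% = 20.8 lb; cost = 44.56 / 20.8 = €2.1423/lb K₂O.
option B: K₂O per bag = 25 × 17% = 4.25 lb; cost = 99.01 / 4.25 = €23.2965/lb K₂O.
option A is cheaper.

€2.14 per lb K₂O (option A)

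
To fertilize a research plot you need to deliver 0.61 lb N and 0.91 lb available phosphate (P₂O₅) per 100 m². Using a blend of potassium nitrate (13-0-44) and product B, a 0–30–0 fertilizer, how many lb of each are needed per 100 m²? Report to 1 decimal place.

4.7 lb potassium nitrate, 3.0 lb product B

With a, b = lb per 100 m² of potassium nitrate and product B:
N: 0.13·a + 0·b = 0.61
P₂O₅: 0·a + 0.3·b = 0.91
Solving simultaneously: a = 4.69231, b = 3.03333.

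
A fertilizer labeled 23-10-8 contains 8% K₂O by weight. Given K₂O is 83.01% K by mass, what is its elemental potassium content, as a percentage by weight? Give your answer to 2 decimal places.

%K = 8 × 0.8301 = 6.6408%.

6.64% K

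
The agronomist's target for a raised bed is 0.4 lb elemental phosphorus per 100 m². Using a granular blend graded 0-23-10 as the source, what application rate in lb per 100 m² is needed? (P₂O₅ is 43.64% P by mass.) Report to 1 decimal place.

4.0 lb of product per hundred sq m

As P₂O₅: 0.4 / 0.4364 = 0.91659 lb per 100 m².
Product per 100 m² = 0.91659 / 23% = 3.98518 lb.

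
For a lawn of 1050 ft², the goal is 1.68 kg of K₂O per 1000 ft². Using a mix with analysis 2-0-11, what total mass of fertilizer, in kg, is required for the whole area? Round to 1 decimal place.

16.0 kg

Product per 1000 ft² = 1.68 / 11% = 15.2727 kg.
Total product = 15.2727 × 1050 / 1000 = 16.0364 kg.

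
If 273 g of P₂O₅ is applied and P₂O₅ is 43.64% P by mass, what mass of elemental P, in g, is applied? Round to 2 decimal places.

P = 273 × 0.4364 = 119.137 g.

119.14 g P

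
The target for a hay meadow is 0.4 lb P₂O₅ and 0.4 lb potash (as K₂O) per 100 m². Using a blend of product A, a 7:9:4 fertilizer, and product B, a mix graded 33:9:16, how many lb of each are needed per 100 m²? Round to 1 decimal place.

Let a = lb of product A, b = lb of product B (per 100 m²).
P₂O₅: 0.09·a + 0.09·b = 0.4
K₂O: 0.04·a + 0.16·b = 0.4
Eliminate a: (row1) − 0.09/0.04·(row2) → -0.27·b = -0.5, so b = 1.85185.
Back-substitute: a = (0.4 − 0.09·1.85185) / 0.09 = 2.59259.

2.6 lb product A, 1.9 lb product B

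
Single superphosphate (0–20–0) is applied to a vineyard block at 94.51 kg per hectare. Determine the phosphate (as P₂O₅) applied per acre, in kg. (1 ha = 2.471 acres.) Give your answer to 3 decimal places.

7.650 kg P₂O₅ per acre

P₂O₅ per hectare = 94.51 × 20% = 18.902 kg.
Convert to per acre: 18.902 × 0.404694 = 7.64953 kg.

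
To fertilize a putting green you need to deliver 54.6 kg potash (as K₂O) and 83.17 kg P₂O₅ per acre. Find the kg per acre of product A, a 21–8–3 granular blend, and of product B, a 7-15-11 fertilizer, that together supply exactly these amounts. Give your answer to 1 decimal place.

223.0 kg product A, 435.6 kg product B

Per-acre balance (a = product A, b = product B):
K₂O: 0.03·a + 0.11·b = 54.6
P₂O₅: 0.08·a + 0.15·b = 83.17
Eliminate a: (row1) − 0.03/0.08·(row2) → 0.05375·b = 23.4113, so b = 435.558.
Back-substitute: a = (54.6 − 0.11·435.558) / 0.03 = 222.953.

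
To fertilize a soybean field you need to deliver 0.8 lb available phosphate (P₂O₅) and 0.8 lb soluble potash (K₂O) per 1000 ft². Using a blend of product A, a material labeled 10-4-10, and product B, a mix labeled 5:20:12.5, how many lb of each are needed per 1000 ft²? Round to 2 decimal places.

4.00 lb product A, 3.20 lb product B

Per-1000 ft² balance (a = product A, b = product B):
P₂O₅: 0.04·a + 0.2·b = 0.8
K₂O: 0.1·a + 0.125·b = 0.8
Solving simultaneously: a = 4, b = 3.2.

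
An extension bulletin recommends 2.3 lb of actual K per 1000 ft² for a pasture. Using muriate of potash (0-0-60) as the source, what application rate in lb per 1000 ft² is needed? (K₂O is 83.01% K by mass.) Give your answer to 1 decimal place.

4.6 lb of product per thousand sq ft

As K₂O: 2.3 / 0.8301 = 2.77075 lb per 1000 ft².
Product per 1000 ft² = 2.77075 / 60% = 4.61792 lb.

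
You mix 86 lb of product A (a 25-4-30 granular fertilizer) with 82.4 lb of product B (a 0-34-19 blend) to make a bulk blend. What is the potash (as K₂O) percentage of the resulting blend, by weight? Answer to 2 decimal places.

Total mass = 86 + 82.4 = 168.4 lb.
K₂O mass = 30%×86 + 19%×82.4 = 41.456 lb.
% K₂O = 41.456 / 168.4 = 24.6176%.

24.62% K₂O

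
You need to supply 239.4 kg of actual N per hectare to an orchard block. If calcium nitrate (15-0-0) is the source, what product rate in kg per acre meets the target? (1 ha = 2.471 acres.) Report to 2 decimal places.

Product per hectare = 239.4 / 15% = 1596 kg.
Convert to per acre: 1596 × 0.404694 = 645.892 kg.

645.89 kg of product per acre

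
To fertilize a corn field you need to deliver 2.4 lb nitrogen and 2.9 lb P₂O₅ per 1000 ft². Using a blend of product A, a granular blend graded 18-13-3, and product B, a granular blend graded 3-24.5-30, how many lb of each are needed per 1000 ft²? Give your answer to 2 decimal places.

With a, b = lb per 1000 ft² of product A and product B:
N: 0.18·a + 0.03·b = 2.4
P₂O₅: 0.13·a + 0.245·b = 2.9
Eliminate b: (row1) − 0.03/0.245·(row2) → 0.164082·a = 2.0449, so a = 12.4627.
Then b = (2.9 − 0.13·12.4627) / 0.245 = 5.22388.

12.46 lb product A, 5.22 lb product B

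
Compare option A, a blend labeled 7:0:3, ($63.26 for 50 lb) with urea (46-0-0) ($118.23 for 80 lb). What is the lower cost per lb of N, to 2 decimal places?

option A: N per bag = 50 × 7% = 3.5 lb; cost = 63.26 / 3.5 = $18.0743/lb N.
urea: N per bag = 80 × 46% = 36.8 lb; cost = 118.23 / 36.8 = $3.2128/lb N.
urea is cheaper.

$3.21 per lb N (urea)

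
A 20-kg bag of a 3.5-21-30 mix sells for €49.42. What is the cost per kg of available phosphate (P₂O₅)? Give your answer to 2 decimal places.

€11.77 per kg P₂O₅

P₂O₅ in bag = 20 × 21% = 4.2 kg.
Cost per kg P₂O₅ = €49.42 / 4.2 = €11.7667.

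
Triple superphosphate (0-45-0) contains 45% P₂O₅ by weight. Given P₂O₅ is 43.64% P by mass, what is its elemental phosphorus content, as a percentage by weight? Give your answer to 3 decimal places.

%P = 45 × 0.4364 = 19.638%.

19.638% P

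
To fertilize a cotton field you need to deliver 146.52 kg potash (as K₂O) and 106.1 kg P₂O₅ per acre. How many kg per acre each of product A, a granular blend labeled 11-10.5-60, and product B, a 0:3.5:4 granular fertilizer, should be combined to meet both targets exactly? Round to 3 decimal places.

With a, b = kg per acre of product A and product B:
K₂O: 0.6·a + 0.04·b = 146.52
P₂O₅: 0.105·a + 0.035·b = 106.1
From row1: a = (146.52 − 0.04·b) / 0.6.
Into row2: 0.105·(146.52 − 0.04·b)/0.6 + 0.035·b = 106.1 → b = 2873.5357, a = 52.63095.

52.631 kg product A, 2873.536 kg product B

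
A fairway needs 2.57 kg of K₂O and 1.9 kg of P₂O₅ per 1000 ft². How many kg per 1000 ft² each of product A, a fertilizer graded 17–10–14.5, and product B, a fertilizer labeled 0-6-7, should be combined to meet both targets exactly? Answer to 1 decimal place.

Per-1000 ft² balance (a = product A, b = product B):
K₂O: 0.145·a + 0.07·b = 2.57
P₂O₅: 0.1·a + 0.06·b = 1.9
Eliminate b: (row1) − 0.07/0.06·(row2) → 0.0283333·a = 0.353333, so a = 12.4706.
Then b = (1.9 − 0.1·12.4706) / 0.06 = 10.8824.

12.5 kg product A, 10.9 kg product B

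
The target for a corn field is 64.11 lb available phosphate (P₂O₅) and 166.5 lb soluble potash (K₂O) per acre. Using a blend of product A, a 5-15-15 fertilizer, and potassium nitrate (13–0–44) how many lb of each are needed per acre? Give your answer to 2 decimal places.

427.40 lb product A, 232.70 lb potassium nitrate

With a, b = lb per acre of product A and potassium nitrate:
P₂O₅: 0.15·a + 0·b = 64.11
K₂O: 0.15·a + 0.44·b = 166.5
Eliminate a: (row1) − 0.15/0.15·(row2) → -0.44·b = -102.39, so b = 232.7045.
Back-substitute: a = (64.11 − 0·232.7045) / 0.15 = 427.4.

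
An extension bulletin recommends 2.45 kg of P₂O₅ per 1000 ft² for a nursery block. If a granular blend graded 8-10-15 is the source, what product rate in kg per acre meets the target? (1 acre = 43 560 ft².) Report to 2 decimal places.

1067.22 kg of product per acre

Product per 1000 ft² = 2.45 / 10% = 24.5 kg.
Convert to per acre: 24.5 × 43.56 = 1067.22 kg.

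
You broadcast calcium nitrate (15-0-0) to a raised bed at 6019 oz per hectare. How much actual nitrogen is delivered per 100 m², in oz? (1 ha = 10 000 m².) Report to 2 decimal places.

nitrogen per hectare = 6019 × 15% = 902.85 oz.
Convert to per 100 m²: 902.85 × 0.01 = 9.0285 oz.

9.03 oz N per hundred sq m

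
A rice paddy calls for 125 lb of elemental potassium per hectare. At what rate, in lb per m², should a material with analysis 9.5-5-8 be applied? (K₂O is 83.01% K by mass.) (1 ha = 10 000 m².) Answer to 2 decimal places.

0.19 lb of product per sq m

As K₂O: 125 / 0.8301 = 150.584 lb per hectare.
Product per hectare = 150.584 / 8% = 1882.3 lb.
Convert to per m²: 1882.3 × 0.0001 = 0.18823 lb.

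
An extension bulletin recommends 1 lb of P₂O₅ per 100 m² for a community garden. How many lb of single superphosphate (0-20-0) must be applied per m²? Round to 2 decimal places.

0.05 lb of product per sq m

Product per 100 m² = 1 / 20% = 5 lb.
Convert to per m²: 5 × 0.01 = 0.05 lb.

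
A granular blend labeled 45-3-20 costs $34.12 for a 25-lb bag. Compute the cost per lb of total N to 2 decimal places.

$3.03 per lb N

N in bag = 25 × 45% = 11.25 lb.
Cost per lb N = $34.12 / 11.25 = $3.0329.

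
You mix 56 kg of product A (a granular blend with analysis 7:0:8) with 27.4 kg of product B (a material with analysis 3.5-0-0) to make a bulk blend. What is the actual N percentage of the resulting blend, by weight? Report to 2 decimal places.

5.85% N

Total mass = 56 + 27.4 = 83.4 kg.
N mass = 7%×56 + 3.5%×27.4 = 4.879 kg.
% N = 4.879 / 83.4 = 5.85012%.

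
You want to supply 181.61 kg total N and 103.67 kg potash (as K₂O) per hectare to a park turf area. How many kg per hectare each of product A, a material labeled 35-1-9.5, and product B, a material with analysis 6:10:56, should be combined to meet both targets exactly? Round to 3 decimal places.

501.741 kg product A, 100.008 kg product B

Per-hectare balance (a = product A, b = product B):
N: 0.35·a + 0.06·b = 181.61
K₂O: 0.095·a + 0.56·b = 103.67
From row1: a = (181.61 − 0.06·b) / 0.35.
Into row2: 0.095·(181.61 − 0.06·b)/0.35 + 0.56·b = 103.67 → b = 100.0081, a = 501.74146.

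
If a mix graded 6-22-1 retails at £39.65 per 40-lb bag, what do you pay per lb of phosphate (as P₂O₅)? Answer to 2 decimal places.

P₂O₅ in bag = 40 × 22% = 8.8 lb.
Cost per lb P₂O₅ = £39.65 / 8.8 = £4.5057.

£4.51 per lb P₂O₅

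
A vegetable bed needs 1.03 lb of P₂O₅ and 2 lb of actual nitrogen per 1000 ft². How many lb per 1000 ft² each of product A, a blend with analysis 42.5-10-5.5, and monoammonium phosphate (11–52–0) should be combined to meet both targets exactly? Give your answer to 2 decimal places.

4.41 lb product A, 1.13 lb monoammonium phosphate

With a, b = lb per 1000 ft² of product A and monoammonium phosphate:
P₂O₅: 0.1·a + 0.52·b = 1.03
N: 0.425·a + 0.11·b = 2
Eliminate b: (row1) − 0.52/0.11·(row2) → -1.90909·a = -8.42455, so a = 4.41286.
Then b = (2 − 0.425·4.41286) / 0.11 = 1.13214.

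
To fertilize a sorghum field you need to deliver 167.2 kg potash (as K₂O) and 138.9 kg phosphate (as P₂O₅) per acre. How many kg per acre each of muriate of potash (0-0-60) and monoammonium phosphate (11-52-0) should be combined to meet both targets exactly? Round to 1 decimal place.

With a, b = kg per acre of muriate of potash and monoammonium phosphate:
K₂O: 0.6·a + 0·b = 167.2
P₂O₅: 0·a + 0.52·b = 138.9
Solving simultaneously: a = 278.667, b = 267.115.

278.7 kg muriate of potash, 267.1 kg monoammonium phosphate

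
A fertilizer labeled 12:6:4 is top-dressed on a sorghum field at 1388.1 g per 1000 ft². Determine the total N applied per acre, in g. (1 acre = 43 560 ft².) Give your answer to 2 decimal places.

7255.88 g N per acre

nitrogen per 1000 ft² = 1388.1 × 12% = 166.572 g.
Convert to per acre: 166.572 × 43.56 = 7255.876 g.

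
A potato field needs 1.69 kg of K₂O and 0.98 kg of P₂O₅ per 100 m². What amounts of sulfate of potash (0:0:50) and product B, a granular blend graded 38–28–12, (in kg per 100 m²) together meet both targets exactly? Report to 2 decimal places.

2.54 kg sulfate of potash, 3.50 kg product B

Let a = kg of sulfate of potash, b = kg of product B (per 100 m²).
K₂O: 0.5·a + 0.12·b = 1.69
P₂O₅: 0·a + 0.28·b = 0.98
Solving simultaneously: a = 2.54, b = 3.5.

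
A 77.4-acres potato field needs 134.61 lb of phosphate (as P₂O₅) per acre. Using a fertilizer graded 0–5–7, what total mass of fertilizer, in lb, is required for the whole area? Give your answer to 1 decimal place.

208376.3 lb

Product per acre = 134.61 / 5% = 2692.2 lb.
Total product = 2692.2 × 77.4 = 208376.28 lb.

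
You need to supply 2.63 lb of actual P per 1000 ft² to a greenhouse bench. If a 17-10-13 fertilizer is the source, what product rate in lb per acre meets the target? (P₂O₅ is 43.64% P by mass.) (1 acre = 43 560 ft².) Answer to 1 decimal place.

As P₂O₅: 2.63 / 0.4364 = 6.02658 lb per 1000 ft².
Product per 1000 ft² = 6.02658 / 10% = 60.2658 lb.
Convert to per acre: 60.2658 × 43.56 = 2625.18 lb.

2625.2 lb of product per acre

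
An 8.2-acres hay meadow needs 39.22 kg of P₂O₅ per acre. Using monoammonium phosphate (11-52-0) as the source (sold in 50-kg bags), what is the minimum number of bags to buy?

Product per acre = 39.22 / 52% = 75.4231 kg.
Total product = 75.4231 × 8.2 = 618.469 kg.
Bags = ⌈618.469 / 50⌉ = 13.

13 bags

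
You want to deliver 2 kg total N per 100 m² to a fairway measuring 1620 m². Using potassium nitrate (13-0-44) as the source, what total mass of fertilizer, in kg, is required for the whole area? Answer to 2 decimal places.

Product per 100 m² = 2 / 13% = 15.3846 kg.
Total product = 15.3846 × 1620 / 100 = 249.231 kg.

249.23 kg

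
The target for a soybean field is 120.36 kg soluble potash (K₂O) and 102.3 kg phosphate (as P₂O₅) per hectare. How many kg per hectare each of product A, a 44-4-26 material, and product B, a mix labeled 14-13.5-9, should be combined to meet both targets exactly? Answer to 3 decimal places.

Let a = kg of product A, b = kg of product B (per hectare).
K₂O: 0.26·a + 0.09·b = 120.36
P₂O₅: 0.04·a + 0.135·b = 102.3
Solving simultaneously: a = 223.5429, b = 691.5429.

223.543 kg product A, 691.543 kg product B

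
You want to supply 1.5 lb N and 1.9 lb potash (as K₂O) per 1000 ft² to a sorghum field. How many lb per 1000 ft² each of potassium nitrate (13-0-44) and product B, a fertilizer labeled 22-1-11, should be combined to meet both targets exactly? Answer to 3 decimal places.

With a, b = lb per 1000 ft² of potassium nitrate and product B:
N: 0.13·a + 0.22·b = 1.5
K₂O: 0.44·a + 0.11·b = 1.9
Solving simultaneously: a = 3.06667, b = 5.00606.

3.067 lb potassium nitrate, 5.006 lb product B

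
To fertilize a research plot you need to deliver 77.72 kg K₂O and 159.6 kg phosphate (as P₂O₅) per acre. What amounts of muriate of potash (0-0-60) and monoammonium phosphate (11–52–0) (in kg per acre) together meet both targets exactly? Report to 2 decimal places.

With a, b = kg per acre of muriate of potash and monoammonium phosphate:
K₂O: 0.6·a + 0·b = 77.72
P₂O₅: 0·a + 0.52·b = 159.6
Solving simultaneously: a = 129.533, b = 306.923.

129.53 kg muriate of potash, 306.92 kg monoammonium phosphate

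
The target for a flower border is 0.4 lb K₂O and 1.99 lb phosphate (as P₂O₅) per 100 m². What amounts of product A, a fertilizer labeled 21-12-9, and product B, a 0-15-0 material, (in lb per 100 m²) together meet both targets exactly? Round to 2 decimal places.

Let a = lb of product A, b = lb of product B (per 100 m²).
K₂O: 0.09·a + 0·b = 0.4
P₂O₅: 0.12·a + 0.15·b = 1.99
Eliminate a: (row1) − 0.09/0.12·(row2) → -0.1125·b = -1.0925, so b = 9.71111.
Back-substitute: a = (0.4 − 0·9.71111) / 0.09 = 4.44444.

4.44 lb product A, 9.71 lb product B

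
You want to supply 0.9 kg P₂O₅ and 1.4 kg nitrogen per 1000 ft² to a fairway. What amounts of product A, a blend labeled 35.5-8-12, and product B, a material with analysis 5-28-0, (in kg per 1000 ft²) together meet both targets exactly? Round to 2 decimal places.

3.64 kg product A, 2.18 kg product B

Per-1000 ft² balance (a = product A, b = product B):
P₂O₅: 0.08·a + 0.28·b = 0.9
N: 0.355·a + 0.05·b = 1.4
Eliminate b: (row1) − 0.28/0.05·(row2) → -1.908·a = -6.94, so a = 3.63732.
Then b = (1.4 − 0.355·3.63732) / 0.05 = 2.17505.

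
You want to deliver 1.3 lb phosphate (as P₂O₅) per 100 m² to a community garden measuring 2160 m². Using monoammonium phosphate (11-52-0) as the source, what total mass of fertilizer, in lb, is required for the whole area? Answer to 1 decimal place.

54.0 lb

Product per 100 m² = 1.3 / 52% = 2.5 lb.
Total product = 2.5 × 2160 / 100 = 54 lb.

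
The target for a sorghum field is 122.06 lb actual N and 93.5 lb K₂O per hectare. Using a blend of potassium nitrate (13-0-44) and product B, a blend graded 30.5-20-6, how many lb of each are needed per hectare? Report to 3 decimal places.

Per-hectare balance (a = potassium nitrate, b = product B):
N: 0.13·a + 0.305·b = 122.06
K₂O: 0.44·a + 0.06·b = 93.5
From row1: a = (122.06 − 0.305·b) / 0.13.
Into row2: 0.44·(122.06 − 0.305·b)/0.13 + 0.06·b = 93.5 → b = 328.7294, a = 167.6733.

167.673 lb potassium nitrate, 328.729 lb product B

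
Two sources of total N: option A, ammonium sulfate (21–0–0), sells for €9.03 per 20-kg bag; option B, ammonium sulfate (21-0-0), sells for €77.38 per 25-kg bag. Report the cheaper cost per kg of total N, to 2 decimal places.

€2.15 per kg N (option A)

option A: N per bag = 20 × 21% = 4.2 kg; cost = 9.03 / 4.2 = €2.1500/kg N.
option B: N per bag = 25 × 21% = 5.25 kg; cost = 77.38 / 5.25 = €14.7390/kg N.
option A is cheaper.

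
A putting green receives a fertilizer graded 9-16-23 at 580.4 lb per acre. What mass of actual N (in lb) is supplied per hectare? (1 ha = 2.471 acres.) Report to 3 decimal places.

nitrogen per acre = 580.4 × 9% = 52.236 lb.
Convert to per hectare: 52.236 × 2.471 = 129.0752 lb.

129.075 lb N per hectare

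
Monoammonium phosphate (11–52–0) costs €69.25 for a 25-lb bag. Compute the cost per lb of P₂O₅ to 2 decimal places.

€5.33 per lb P₂O₅

P₂O₅ in bag = 25 × 52% = 13 lb.
Cost per lb P₂O₅ = €69.25 / 13 = €5.3269.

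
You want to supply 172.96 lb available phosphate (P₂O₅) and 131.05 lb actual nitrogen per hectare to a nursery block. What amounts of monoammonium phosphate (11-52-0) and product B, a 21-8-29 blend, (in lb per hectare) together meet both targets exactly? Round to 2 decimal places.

257.35 lb monoammonium phosphate, 489.25 lb product B

With a, b = lb per hectare of monoammonium phosphate and product B:
P₂O₅: 0.52·a + 0.08·b = 172.96
N: 0.11·a + 0.21·b = 131.05
Solving simultaneously: a = 257.347, b = 489.247.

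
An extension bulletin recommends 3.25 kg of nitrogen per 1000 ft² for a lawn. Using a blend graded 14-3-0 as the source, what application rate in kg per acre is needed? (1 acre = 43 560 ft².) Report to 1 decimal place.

1011.2 kg of product per acre

Product per 1000 ft² = 3.25 / 14% = 23.2143 kg.
Convert to per acre: 23.2143 × 43.56 = 1011.21 kg.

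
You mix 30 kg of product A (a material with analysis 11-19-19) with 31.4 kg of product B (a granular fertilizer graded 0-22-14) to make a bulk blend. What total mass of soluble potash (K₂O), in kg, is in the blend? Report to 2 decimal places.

K₂O mass = 19%×30 + 14%×31.4 = 10.096 kg.

10.10 kg K₂O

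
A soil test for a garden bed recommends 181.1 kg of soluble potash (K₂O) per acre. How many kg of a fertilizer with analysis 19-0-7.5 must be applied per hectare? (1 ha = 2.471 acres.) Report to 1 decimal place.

5966.6 kg of product per hectare

Product per acre = 181.1 / 7.5% = 2414.67 kg.
Convert to per hectare: 2414.67 × 2.471 = 5966.64 kg.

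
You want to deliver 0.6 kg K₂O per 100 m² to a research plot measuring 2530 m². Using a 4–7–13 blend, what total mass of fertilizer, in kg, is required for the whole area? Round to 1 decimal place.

116.8 kg

Product per 100 m² = 0.6 / 13% = 4.61538 kg.
Total product = 4.61538 × 2530 / 100 = 116.769 kg.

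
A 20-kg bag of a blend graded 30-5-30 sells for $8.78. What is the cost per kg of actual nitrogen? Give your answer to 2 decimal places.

$1.46 per kg N

N in bag = 20 × 30% = 6 kg.
Cost per kg N = $8.78 / 6 = $1.4633.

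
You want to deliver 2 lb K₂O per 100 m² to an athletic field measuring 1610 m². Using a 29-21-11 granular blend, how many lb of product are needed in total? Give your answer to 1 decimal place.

292.7 lb

Product per 100 m² = 2 / 11% = 18.1818 lb.
Total product = 18.1818 × 1610 / 100 = 292.727 lb.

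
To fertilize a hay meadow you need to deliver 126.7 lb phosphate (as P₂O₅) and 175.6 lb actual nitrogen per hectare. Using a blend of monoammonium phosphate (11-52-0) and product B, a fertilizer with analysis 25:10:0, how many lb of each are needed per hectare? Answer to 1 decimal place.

Per-hectare balance (a = monoammonium phosphate, b = product B):
P₂O₅: 0.52·a + 0.1·b = 126.7
N: 0.11·a + 0.25·b = 175.6
Solving simultaneously: a = 118.613, b = 650.21.

118.6 lb monoammonium phosphate, 650.2 lb product B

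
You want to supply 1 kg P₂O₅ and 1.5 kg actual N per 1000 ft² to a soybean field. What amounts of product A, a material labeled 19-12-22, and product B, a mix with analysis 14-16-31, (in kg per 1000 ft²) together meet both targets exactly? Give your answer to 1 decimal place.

Let a = kg of product A, b = kg of product B (per 1000 ft²).
P₂O₅: 0.12·a + 0.16·b = 1
N: 0.19·a + 0.14·b = 1.5
Eliminate b: (row1) − 0.16/0.14·(row2) → -0.0971429·a = -0.714286, so a = 7.35294.
Then b = (1.5 − 0.19·7.35294) / 0.14 = 0.735294.

7.4 kg product A, 0.7 kg product B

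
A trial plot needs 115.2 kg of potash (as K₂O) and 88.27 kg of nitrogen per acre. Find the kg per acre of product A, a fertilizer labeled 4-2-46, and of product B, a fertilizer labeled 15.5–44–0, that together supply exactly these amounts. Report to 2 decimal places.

With a, b = kg per acre of product A and product B:
K₂O: 0.46·a + 0·b = 115.2
N: 0.04·a + 0.155·b = 88.27
Solving simultaneously: a = 250.4348, b = 504.856.

250.43 kg product A, 504.86 kg product B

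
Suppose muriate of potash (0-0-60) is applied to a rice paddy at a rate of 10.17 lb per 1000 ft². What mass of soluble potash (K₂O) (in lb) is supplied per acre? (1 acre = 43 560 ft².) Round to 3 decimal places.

265.803 lb K₂O per acre

K₂O per 1000 ft² = 10.17 × 60% = 6.102 lb.
Convert to per acre: 6.102 × 43.56 = 265.8031 lb.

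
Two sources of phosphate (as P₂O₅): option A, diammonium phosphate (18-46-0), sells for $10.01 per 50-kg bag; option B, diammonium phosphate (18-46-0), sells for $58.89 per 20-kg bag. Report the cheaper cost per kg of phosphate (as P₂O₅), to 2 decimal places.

$0.44 per kg P₂O₅ (option A)

option A: P₂O₅ per bag = 50 × 46% = 23 kg; cost = 10.01 / 23 = $0.4352/kg P₂O₅.
option B: P₂O₅ per bag = 20 × 46% = 9.2 kg; cost = 58.89 / 9.2 = $6.4011/kg P₂O₅.
option A is cheaper.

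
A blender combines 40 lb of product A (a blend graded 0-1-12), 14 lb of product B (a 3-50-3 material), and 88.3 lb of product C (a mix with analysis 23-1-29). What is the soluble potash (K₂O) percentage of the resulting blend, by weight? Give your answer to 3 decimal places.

21.663% K₂O

Total mass = 40 + 14 + 88.3 = 142.3 lb.
K₂O mass = 12%×40 + 3%×14 + 29%×88.3 = 30.827 lb.
% K₂O = 30.827 / 142.3 = 21.6634%.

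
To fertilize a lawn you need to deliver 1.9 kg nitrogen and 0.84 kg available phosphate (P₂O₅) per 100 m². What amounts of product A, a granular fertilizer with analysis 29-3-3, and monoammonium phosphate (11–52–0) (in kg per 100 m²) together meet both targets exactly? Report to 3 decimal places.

6.072 kg product A, 1.265 kg monoammonium phosphate

Let a = kg of product A, b = kg of monoammonium phosphate (per 100 m²).
N: 0.29·a + 0.11·b = 1.9
P₂O₅: 0.03·a + 0.52·b = 0.84
Eliminate a: (row1) − 0.29/0.03·(row2) → -4.91667·b = -6.22, so b = 1.26508.
Back-substitute: a = (1.9 − 0.11·1.26508) / 0.29 = 6.07186.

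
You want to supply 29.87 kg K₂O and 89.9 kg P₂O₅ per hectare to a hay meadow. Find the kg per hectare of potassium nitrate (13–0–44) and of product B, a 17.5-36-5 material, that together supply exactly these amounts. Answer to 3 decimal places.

With a, b = kg per hectare of potassium nitrate and product B:
K₂O: 0.44·a + 0.05·b = 29.87
P₂O₅: 0·a + 0.36·b = 89.9
Solving simultaneously: a = 39.5088, b = 249.7222.

39.509 kg potassium nitrate, 249.722 kg product B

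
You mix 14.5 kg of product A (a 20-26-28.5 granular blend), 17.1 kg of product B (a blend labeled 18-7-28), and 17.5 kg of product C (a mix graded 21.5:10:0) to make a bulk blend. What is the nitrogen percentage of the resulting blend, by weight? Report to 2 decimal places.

19.84% N

Total mass = 14.5 + 17.1 + 17.5 = 49.1 kg.
N mass = 20%×14.5 + 18%×17.1 + 21.5%×17.5 = 9.7405 kg.
% N = 9.7405 / 49.1 = 19.8381%.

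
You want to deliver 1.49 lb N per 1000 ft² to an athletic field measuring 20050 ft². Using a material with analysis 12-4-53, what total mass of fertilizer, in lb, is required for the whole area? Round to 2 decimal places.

248.95 lb

Product per 1000 ft² = 1.49 / 12% = 12.4167 lb.
Total product = 12.4167 × 20050 / 1000 = 248.954 lb.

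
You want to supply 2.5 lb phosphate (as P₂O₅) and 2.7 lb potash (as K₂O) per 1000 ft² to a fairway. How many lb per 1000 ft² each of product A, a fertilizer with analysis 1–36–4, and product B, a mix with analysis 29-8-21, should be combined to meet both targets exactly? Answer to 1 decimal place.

Per-1000 ft² balance (a = product A, b = product B):
P₂O₅: 0.36·a + 0.08·b = 2.5
K₂O: 0.04·a + 0.21·b = 2.7
Eliminate b: (row1) − 0.08/0.21·(row2) → 0.344762·a = 1.47143, so a = 4.26796.
Then b = (2.7 − 0.04·4.26796) / 0.21 = 12.0442.

4.3 lb product A, 12.0 lb product B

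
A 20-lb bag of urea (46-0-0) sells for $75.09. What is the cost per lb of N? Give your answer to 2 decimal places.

N in bag = 20 × 46% = 9.2 lb.
Cost per lb N = $75.09 / 9.2 = $8.1620.

$8.16 per lb N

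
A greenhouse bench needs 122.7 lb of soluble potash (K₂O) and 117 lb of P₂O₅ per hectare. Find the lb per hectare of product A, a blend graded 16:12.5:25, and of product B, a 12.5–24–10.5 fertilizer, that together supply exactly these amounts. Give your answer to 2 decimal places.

With a, b = lb per hectare of product A and product B:
K₂O: 0.25·a + 0.105·b = 122.7
P₂O₅: 0.125·a + 0.24·b = 117
From row1: a = (122.7 − 0.105·b) / 0.25.
Into row2: 0.125·(122.7 − 0.105·b)/0.25 + 0.24·b = 117 → b = 296.8, a = 366.144.

366.14 lb product A, 296.80 lb product B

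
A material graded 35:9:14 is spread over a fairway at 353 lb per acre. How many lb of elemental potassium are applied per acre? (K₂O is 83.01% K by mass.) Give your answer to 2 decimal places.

K₂O per acre = 353 × 14% = 49.42 lb.
Elemental K = 49.42 × 0.8301 = 41.0235 lb per acre.

41.02 lb K per acre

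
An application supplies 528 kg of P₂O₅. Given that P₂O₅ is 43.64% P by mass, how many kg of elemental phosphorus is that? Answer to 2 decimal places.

230.42 kg P

P = 528 × 0.4364 = 230.419 kg.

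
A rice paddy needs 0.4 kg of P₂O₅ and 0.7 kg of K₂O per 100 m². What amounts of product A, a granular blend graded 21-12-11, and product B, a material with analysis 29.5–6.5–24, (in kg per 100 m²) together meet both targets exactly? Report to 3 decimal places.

2.333 kg product A, 1.848 kg product B

With a, b = kg per 100 m² of product A and product B:
P₂O₅: 0.12·a + 0.065·b = 0.4
K₂O: 0.11·a + 0.24·b = 0.7
Eliminate a: (row1) − 0.12/0.11·(row2) → -0.196818·b = -0.363636, so b = 1.84758.
Back-substitute: a = (0.4 − 0.065·1.84758) / 0.12 = 2.33256.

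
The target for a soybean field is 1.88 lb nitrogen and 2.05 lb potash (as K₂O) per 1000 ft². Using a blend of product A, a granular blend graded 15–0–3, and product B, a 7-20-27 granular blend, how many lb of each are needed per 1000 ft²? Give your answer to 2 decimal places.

9.48 lb product A, 6.54 lb product B

Per-1000 ft² balance (a = product A, b = product B):
N: 0.15·a + 0.07·b = 1.88
K₂O: 0.03·a + 0.27·b = 2.05
From row1: a = (1.88 − 0.07·b) / 0.15.
Into row2: 0.03·(1.88 − 0.07·b)/0.15 + 0.27·b = 2.05 → b = 6.53906, a = 9.48177.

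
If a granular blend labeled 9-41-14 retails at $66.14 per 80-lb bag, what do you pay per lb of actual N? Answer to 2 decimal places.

N in bag = 80 × 9% = 7.2 lb.
Cost per lb N = $66.14 / 7.2 = $9.1861.

$9.19 per lb N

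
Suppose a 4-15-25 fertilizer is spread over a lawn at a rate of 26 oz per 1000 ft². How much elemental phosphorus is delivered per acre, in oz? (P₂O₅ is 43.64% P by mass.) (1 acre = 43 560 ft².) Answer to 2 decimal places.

P₂O₅ per 1000 ft² = 26 × 15% = 3.9 oz.
Elemental P = 3.9 × 0.4364 = 1.70196 oz per 1000 ft².
Convert to per acre: 1.70196 × 43.56 = 74.1374 oz.

74.14 oz P per acre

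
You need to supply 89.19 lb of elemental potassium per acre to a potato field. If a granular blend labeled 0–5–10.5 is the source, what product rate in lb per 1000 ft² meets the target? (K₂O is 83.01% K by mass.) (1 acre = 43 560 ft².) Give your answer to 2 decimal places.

As K₂O: 89.19 / 0.8301 = 107.445 lb per acre.
Product per acre = 107.445 / 10.5% = 1023.28 lb.
Convert to per 1000 ft²: 1023.28 × 0.0229568 = 23.4914 lb.

23.49 lb of product per thousand sq ft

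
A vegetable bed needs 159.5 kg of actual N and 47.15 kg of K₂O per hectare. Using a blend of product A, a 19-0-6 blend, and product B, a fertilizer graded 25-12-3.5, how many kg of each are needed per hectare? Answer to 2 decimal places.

743.11 kg product A, 73.23 kg product B

Let a = kg of product A, b = kg of product B (per hectare).
N: 0.19·a + 0.25·b = 159.5
K₂O: 0.06·a + 0.035·b = 47.15
Eliminate a: (row1) − 0.19/0.06·(row2) → 0.139167·b = 10.1917, so b = 73.2335.
Back-substitute: a = (159.5 − 0.25·73.2335) / 0.19 = 743.114.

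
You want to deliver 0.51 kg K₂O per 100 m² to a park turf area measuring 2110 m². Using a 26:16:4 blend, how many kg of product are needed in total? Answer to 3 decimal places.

Product per 100 m² = 0.51 / 4% = 12.75 kg.
Total product = 12.75 × 2110 / 100 = 269.025 kg.

269.025 kg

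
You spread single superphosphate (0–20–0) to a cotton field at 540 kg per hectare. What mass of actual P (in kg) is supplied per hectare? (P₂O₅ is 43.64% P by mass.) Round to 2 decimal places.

47.13 kg P per hectare

P₂O₅ per hectare = 540 × 20% = 108 kg.
Elemental P = 108 × 0.4364 = 47.1312 kg per hectare.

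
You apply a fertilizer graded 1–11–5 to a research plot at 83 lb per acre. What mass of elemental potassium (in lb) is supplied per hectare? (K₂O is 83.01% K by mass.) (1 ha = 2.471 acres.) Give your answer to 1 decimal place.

K₂O per acre = 83 × 5% = 4.15 lb.
Elemental K = 4.15 × 0.8301 = 3.44491 lb per acre.
Convert to per hectare: 3.44491 × 2.471 = 8.51238 lb.

8.5 lb K per hectare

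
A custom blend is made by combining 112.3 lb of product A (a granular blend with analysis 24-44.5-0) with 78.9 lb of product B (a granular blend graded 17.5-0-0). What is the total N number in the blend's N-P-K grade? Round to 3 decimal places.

Total mass = 112.3 + 78.9 = 191.2 lb.
N mass = 24%×112.3 + 17.5%×78.9 = 40.7595 lb.
% N = 40.7595 / 191.2 = 21.3177%.

21.318% N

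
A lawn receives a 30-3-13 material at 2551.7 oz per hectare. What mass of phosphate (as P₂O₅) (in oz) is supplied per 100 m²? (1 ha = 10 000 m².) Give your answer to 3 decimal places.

P₂O₅ per hectare = 2551.7 × 3% = 76.551 oz.
Convert to per 100 m²: 76.551 × 0.01 = 0.76551 oz.

0.766 oz P₂O₅ per hundred sq m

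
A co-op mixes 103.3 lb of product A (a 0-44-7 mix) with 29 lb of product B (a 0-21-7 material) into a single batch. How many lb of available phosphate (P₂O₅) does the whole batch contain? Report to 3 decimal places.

51.542 lb P₂O₅

P₂O₅ mass = 44%×103.3 + 21%×29 = 51.542 lb.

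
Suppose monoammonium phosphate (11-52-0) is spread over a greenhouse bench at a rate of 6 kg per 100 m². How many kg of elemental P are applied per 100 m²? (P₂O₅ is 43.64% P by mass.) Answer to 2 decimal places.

P₂O₅ per 100 m² = 6 × 52% = 3.12 kg.
Elemental P = 3.12 × 0.4364 = 1.36157 kg per 100 m².

1.36 kg P per hundred sq m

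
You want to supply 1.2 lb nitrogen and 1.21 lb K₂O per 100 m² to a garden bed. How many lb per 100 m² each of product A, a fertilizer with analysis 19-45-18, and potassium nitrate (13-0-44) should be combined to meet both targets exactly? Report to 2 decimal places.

6.16 lb product A, 0.23 lb potassium nitrate

With a, b = lb per 100 m² of product A and potassium nitrate:
N: 0.19·a + 0.13·b = 1.2
K₂O: 0.18·a + 0.44·b = 1.21
From row1: a = (1.2 − 0.13·b) / 0.19.
Into row2: 0.18·(1.2 − 0.13·b)/0.19 + 0.44·b = 1.21 → b = 0.230897, a = 6.15781.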